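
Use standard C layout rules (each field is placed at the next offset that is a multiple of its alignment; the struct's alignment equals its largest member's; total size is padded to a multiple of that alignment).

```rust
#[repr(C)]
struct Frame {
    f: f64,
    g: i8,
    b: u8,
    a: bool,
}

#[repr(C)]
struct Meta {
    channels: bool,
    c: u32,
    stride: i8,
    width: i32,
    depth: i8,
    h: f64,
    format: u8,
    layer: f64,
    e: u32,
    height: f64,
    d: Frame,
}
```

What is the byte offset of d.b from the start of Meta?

73

Frame: @0: f [8B, align 8] → 8; @8: g [1B, align 1] → 9; @9: b [1B, align 1] → 10; @10: a [1B, align 1] → 11; +5 tail pad (align 8); size 16, align 8
@0: channels [1B, align 1] → 1
+3 pad (align 4)
@4: c [4B, align 4] → 8
@8: stride [1B, align 1] → 9
+3 pad (align 4)
@12: width [4B, align 4] → 16
@16: depth [1B, align 1] → 17
+7 pad (align 8)
@24: h [8B, align 8] → 32
@32: format [1B, align 1] → 33
+7 pad (align 8)
@40: layer [8B, align 8] → 48
@48: e [4B, align 4] → 52
+4 pad (align 8)
@56: height [8B, align 8] → 64
@64: d [16B, align 8] → 80
within Frame: b at 9
64 + 9 = 73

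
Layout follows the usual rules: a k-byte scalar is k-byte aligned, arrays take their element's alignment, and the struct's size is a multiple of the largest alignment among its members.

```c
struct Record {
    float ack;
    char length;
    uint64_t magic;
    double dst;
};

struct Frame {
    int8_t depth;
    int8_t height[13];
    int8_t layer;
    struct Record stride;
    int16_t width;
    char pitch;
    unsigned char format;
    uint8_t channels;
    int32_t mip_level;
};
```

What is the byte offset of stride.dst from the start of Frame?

32

Record: 0..4  ack  (4B, 4-aligned); 4..5  length  (1B, 1-aligned); 5..8  -- padding (3B); 8..16  magic  (8B, 8-aligned); 16..24  dst  (8B, 8-aligned); sizeof = 24, alignof = 8
0..1  depth  (1B, 1-aligned)
1..14  height  (13B, 1-aligned)
14..15  layer  (1B, 1-aligned)
15..16  -- padding (1B)
16..40  stride  (24B, 8-aligned)
within Record: dst at 16
16 + 16 = 32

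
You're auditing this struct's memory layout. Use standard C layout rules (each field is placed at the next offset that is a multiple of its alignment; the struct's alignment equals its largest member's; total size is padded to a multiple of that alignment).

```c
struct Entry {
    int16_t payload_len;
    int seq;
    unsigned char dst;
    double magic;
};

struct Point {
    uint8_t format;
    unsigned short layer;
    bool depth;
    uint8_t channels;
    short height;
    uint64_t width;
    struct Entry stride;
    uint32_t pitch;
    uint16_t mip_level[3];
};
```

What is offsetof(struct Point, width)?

8

Entry: @0: payload_len [2B, align 2] → 2; +2 pad (align 4); @4: seq [4B, align 4] → 8; @8: dst [1B, align 1] → 9; +7 pad (align 8); @16: magic [8B, align 8] → 24; size 24, align 8
@0: format [1B, align 1] → 1
+1 pad (align 2)
@2: layer [2B, align 2] → 4
@4: depth [1B, align 1] → 5
@5: channels [1B, align 1] → 6
@6: height [2B, align 2] → 8
@8: width [8B, align 8] → 16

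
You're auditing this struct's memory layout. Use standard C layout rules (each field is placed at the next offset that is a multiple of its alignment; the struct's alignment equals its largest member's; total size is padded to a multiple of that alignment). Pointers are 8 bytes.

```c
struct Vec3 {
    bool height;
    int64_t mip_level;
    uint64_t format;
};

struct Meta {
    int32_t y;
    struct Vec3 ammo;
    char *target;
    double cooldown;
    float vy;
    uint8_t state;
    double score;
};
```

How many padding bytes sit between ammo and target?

0

Vec3: 0..1  height  (1B, 1-aligned); 1..8  -- padding (7B); 8..16  mip_level  (8B, 8-aligned); 16..24  format  (8B, 8-aligned); sizeof = 24, alignof = 8
0..4  y  (4B, 4-aligned)
4..8  -- padding (4B)
8..32  ammo  (24B, 8-aligned)
32..40  target  (8B, 8-aligned)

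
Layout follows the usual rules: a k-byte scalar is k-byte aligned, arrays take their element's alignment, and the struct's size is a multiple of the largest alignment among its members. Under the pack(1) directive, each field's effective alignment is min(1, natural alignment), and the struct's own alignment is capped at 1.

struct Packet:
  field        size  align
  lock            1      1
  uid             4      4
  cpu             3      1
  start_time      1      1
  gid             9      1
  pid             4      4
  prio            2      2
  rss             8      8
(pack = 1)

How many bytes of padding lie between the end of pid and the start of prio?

0..1  lock  (1B, 1-aligned)
1..5  uid  (4B, 1-aligned)
5..8  cpu  (3B, 1-aligned)
8..9  start_time  (1B, 1-aligned)
9..18  gid  (9B, 1-aligned)
18..22  pid  (4B, 1-aligned)
22..24  prio  (2B, 1-aligned)

0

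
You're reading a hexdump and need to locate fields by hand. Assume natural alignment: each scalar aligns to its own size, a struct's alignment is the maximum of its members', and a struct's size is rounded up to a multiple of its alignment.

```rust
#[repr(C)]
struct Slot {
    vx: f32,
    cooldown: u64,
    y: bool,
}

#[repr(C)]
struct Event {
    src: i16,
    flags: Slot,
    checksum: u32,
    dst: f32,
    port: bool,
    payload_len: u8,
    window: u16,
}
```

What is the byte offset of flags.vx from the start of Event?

Slot: 0..4  vx  (4B, 4-aligned); 4..8  -- padding (4B); 8..16  cooldown  (8B, 8-aligned); 16..17  y  (1B, 1-aligned); 17..24  -- tail padding (7B); sizeof = 24, alignof = 8
0..2  src  (2B, 2-aligned)
2..8  -- padding (6B)
8..32  flags  (24B, 8-aligned)
within Slot: vx at 0
8 + 0 = 8

8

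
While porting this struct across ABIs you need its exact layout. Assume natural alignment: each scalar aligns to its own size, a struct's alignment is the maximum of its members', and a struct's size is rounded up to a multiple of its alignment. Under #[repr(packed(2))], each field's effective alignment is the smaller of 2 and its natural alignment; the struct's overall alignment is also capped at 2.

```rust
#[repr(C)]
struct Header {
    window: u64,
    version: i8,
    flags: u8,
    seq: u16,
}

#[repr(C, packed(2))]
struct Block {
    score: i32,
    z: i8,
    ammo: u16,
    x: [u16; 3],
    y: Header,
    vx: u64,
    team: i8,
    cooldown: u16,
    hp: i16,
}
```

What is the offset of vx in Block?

30

Header: @0: window [8B, align 8] → 8; @8: version [1B, align 1] → 9; @9: flags [1B, align 1] → 10; @10: seq [2B, align 2] → 12; +4 tail pad (align 8); size 16, align 8
@0: score [4B, align 2] → 4
@4: z [1B, align 1] → 5
+1 pad (align 2)
@6: ammo [2B, align 2] → 8
@8: x [6B, align 2] → 14
@14: y [16B, align 2] → 30
@30: vx [8B, align 2] → 38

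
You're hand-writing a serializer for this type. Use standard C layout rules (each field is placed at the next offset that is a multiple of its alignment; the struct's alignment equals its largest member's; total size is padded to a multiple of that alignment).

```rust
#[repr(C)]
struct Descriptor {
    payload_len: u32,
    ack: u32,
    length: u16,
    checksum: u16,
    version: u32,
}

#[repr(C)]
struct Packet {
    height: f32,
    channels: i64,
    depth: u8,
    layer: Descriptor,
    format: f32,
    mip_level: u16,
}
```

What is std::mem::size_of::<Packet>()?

48 bytes

Descriptor: @0: payload_len [4B, align 4] → 4; @4: ack [4B, align 4] → 8; @8: length [2B, align 2] → 10; @10: checksum [2B, align 2] → 12; @12: version [4B, align 4] → 16; size 16, align 4
@0: height [4B, align 4] → 4
+4 pad (align 8)
@8: channels [8B, align 8] → 16
@16: depth [1B, align 1] → 17
+3 pad (align 4)
@20: layer [16B, align 4] → 36
@36: format [4B, align 4] → 40
@40: mip_level [2B, align 2] → 42
+6 tail pad (align 8)
size 48, align 8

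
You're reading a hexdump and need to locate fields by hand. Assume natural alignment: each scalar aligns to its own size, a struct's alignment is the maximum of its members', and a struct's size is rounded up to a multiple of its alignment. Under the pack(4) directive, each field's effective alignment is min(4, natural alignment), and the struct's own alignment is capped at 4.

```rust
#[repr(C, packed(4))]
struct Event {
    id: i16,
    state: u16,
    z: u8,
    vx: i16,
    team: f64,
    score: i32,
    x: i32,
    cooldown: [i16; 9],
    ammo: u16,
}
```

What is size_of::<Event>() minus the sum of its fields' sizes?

1

0..2  id  (2B, 2-aligned)
2..4  state  (2B, 2-aligned)
4..5  z  (1B, 1-aligned)
5..6  -- padding (1B)
6..8  vx  (2B, 2-aligned)
8..16  team  (8B, 4-aligned)
16..20  score  (4B, 4-aligned)
20..24  x  (4B, 4-aligned)
24..42  cooldown  (18B, 2-aligned)
42..44  ammo  (2B, 2-aligned)
sizeof = 44, alignof = 4
data bytes 43, size 44 → padding 1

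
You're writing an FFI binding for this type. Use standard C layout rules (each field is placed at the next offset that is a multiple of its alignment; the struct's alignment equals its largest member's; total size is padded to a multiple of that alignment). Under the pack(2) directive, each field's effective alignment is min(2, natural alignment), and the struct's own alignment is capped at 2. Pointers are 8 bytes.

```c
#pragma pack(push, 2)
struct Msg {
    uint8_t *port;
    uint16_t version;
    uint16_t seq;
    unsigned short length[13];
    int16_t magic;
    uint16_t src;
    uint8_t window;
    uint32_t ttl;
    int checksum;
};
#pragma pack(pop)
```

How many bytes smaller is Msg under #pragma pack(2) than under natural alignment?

natural layout:
  @0: port [8B, align 8] → 8
  @8: version [2B, align 2] → 10
  @10: seq [2B, align 2] → 12
  @12: length [26B, align 2] → 38
  @38: magic [2B, align 2] → 40
  @40: src [2B, align 2] → 42
  @42: window [1B, align 1] → 43
  +1 pad (align 4)
  @44: ttl [4B, align 4] → 48
  @48: checksum [4B, align 4] → 52
  +4 tail pad (align 8)
  size 56, align 8
packed(2) layout:
  @0: port [8B, align 2] → 8
  @8: version [2B, align 2] → 10
  @10: seq [2B, align 2] → 12
  @12: length [26B, align 2] → 38
  @38: magic [2B, align 2] → 40
  @40: src [2B, align 2] → 42
  @42: window [1B, align 1] → 43
  +1 pad (align 2)
  @44: ttl [4B, align 2] → 48
  @48: checksum [4B, align 2] → 52
  size 52, align 2
56 − 52 = 4

4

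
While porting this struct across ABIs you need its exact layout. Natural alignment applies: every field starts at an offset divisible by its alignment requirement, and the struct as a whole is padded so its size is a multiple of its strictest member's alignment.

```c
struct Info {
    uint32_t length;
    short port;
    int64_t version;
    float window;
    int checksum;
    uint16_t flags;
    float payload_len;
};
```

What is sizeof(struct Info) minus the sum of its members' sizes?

4

0..4  length  (4B, 4-aligned)
4..6  port  (2B, 2-aligned)
6..8  -- padding (2B)
8..16  version  (8B, 8-aligned)
16..20  window  (4B, 4-aligned)
20..24  checksum  (4B, 4-aligned)
24..26  flags  (2B, 2-aligned)
26..28  -- padding (2B)
28..32  payload_len  (4B, 4-aligned)
sizeof = 32, alignof = 8
data bytes 28, size 32 → padding 4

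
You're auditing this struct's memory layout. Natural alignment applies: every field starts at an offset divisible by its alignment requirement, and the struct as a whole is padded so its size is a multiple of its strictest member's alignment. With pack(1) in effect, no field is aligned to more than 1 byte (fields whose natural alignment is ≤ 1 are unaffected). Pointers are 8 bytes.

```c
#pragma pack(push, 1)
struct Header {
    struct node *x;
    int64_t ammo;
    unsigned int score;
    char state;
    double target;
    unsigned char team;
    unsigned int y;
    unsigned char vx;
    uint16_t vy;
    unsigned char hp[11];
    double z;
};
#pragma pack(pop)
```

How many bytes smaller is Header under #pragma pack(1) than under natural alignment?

natural layout:
  @0: x [8B, align 8] → 8
  @8: ammo [8B, align 8] → 16
  @16: score [4B, align 4] → 20
  @20: state [1B, align 1] → 21
  +3 pad (align 8)
  @24: target [8B, align 8] → 32
  @32: team [1B, align 1] → 33
  +3 pad (align 4)
  @36: y [4B, align 4] → 40
  @40: vx [1B, align 1] → 41
  +1 pad (align 2)
  @42: vy [2B, align 2] → 44
  @44: hp [11B, align 1] → 55
  +1 pad (align 8)
  @56: z [8B, align 8] → 64
  size 64, align 8
packed(1) layout:
  @0: x [8B, align 1] → 8
  @8: ammo [8B, align 1] → 16
  @16: score [4B, align 1] → 20
  @20: state [1B, align 1] → 21
  @21: target [8B, align 1] → 29
  @29: team [1B, align 1] → 30
  @30: y [4B, align 1] → 34
  @34: vx [1B, align 1] → 35
  @35: vy [2B, align 1] → 37
  @37: hp [11B, align 1] → 48
  @48: z [8B, align 1] → 56
  size 56, align 1
64 − 56 = 8

8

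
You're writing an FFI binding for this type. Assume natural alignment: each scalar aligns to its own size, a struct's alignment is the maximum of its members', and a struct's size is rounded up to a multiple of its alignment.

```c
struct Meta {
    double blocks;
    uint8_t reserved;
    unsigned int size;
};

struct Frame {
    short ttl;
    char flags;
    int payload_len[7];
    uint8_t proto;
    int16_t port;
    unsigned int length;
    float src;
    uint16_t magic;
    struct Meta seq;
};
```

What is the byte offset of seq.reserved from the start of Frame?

Meta: @0: blocks [8B, align 8] → 8; @8: reserved [1B, align 1] → 9; +3 pad (align 4); @12: size [4B, align 4] → 16; size 16, align 8
@0: ttl [2B, align 2] → 2
@2: flags [1B, align 1] → 3
+1 pad (align 4)
@4: payload_len [28B, align 4] → 32
@32: proto [1B, align 1] → 33
+1 pad (align 2)
@34: port [2B, align 2] → 36
@36: length [4B, align 4] → 40
@40: src [4B, align 4] → 44
@44: magic [2B, align 2] → 46
+2 pad (align 8)
@48: seq [16B, align 8] → 64
within Meta: reserved at 8
48 + 8 = 56

56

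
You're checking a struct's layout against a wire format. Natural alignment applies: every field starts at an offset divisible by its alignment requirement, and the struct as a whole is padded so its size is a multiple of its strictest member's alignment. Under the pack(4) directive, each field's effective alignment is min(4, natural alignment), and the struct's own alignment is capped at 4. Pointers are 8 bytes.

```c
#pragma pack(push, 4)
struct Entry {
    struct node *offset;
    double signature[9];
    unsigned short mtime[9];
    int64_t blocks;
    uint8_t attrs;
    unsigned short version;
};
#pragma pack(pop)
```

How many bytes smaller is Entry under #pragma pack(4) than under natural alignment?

natural layout:
  0..8  offset  (8B, 8-aligned)
  8..80  signature  (72B, 8-aligned)
  80..98  mtime  (18B, 2-aligned)
  98..104  -- padding (6B)
  104..112  blocks  (8B, 8-aligned)
  112..113  attrs  (1B, 1-aligned)
  113..114  -- padding (1B)
  114..116  version  (2B, 2-aligned)
  116..120  -- tail padding (4B)
  sizeof = 120, alignof = 8
packed(4) layout:
  0..8  offset  (8B, 4-aligned)
  8..80  signature  (72B, 4-aligned)
  80..98  mtime  (18B, 2-aligned)
  98..100  -- padding (2B)
  100..108  blocks  (8B, 4-aligned)
  108..109  attrs  (1B, 1-aligned)
  109..110  -- padding (1B)
  110..112  version  (2B, 2-aligned)
  sizeof = 112, alignof = 4
120 − 112 = 8

8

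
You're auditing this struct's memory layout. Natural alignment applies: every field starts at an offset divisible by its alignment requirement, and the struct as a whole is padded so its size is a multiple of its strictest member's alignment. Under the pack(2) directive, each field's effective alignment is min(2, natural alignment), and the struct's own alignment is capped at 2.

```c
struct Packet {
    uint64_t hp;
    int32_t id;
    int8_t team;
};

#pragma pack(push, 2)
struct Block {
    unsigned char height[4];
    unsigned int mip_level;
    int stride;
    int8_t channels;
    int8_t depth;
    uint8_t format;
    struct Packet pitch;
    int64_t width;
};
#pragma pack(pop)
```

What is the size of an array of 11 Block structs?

440

Packet: @0: hp [8B, align 8] → 8; @8: id [4B, align 4] → 12; @12: team [1B, align 1] → 13; +3 tail pad (align 8); size 16, align 8
@0: height [4B, align 1] → 4
@4: mip_level [4B, align 2] → 8
@8: stride [4B, align 2] → 12
@12: channels [1B, align 1] → 13
@13: depth [1B, align 1] → 14
@14: format [1B, align 1] → 15
+1 pad (align 2)
@16: pitch [16B, align 2] → 32
@32: width [8B, align 2] → 40
size 40, align 2
array of 11: 11 × 40 = 440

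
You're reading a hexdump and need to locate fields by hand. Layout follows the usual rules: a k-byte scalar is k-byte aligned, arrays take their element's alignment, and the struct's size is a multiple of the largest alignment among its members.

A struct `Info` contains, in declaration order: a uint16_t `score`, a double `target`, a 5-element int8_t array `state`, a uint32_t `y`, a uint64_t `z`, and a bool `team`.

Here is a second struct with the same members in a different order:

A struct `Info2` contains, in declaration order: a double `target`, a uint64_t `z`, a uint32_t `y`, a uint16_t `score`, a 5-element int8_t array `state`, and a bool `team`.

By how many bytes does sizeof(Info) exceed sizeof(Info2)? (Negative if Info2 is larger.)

@0: score [2B, align 2] → 2
+6 pad (align 8)
@8: target [8B, align 8] → 16
@16: state [5B, align 1] → 21
+3 pad (align 4)
@24: y [4B, align 4] → 28
+4 pad (align 8)
@32: z [8B, align 8] → 40
@40: team [1B, align 1] → 41
+7 tail pad (align 8)
size 48, align 8
— Info2 —
@0: target [8B, align 8] → 8
@8: z [8B, align 8] → 16
@16: y [4B, align 4] → 20
@20: score [2B, align 2] → 22
@22: state [5B, align 1] → 27
@27: team [1B, align 1] → 28
+4 tail pad (align 8)
size 32, align 8
48 − 32 = 16

16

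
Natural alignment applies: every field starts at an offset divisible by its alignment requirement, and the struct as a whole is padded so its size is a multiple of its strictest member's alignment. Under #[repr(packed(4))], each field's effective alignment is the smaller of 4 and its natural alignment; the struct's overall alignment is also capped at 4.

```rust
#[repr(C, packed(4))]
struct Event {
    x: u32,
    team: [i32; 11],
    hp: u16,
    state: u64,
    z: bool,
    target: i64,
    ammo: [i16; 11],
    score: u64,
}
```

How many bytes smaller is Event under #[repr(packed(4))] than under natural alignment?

natural layout:
  x at 0 (size 4, align 4) → ends 4
  team at 4 (size 44, align 4) → ends 48
  hp at 48 (size 2, align 2) → ends 50
  pad 6 to align 8 for state
  state at 56 (size 8, align 8) → ends 64
  z at 64 (size 1, align 1) → ends 65
  pad 7 to align 8 for target
  target at 72 (size 8, align 8) → ends 80
  ammo at 80 (size 22, align 2) → ends 102
  pad 2 to align 8 for score
  score at 104 (size 8, align 8) → ends 112
  total 112 bytes, alignment 8
packed(4) layout:
  x at 0 (size 4, align 4) → ends 4
  team at 4 (size 44, align 4) → ends 48
  hp at 48 (size 2, align 2) → ends 50
  pad 2 to align 4 for state
  state at 52 (size 8, align 4) → ends 60
  z at 60 (size 1, align 1) → ends 61
  pad 3 to align 4 for target
  target at 64 (size 8, align 4) → ends 72
  ammo at 72 (size 22, align 2) → ends 94
  pad 2 to align 4 for score
  score at 96 (size 8, align 4) → ends 104
  total 104 bytes, alignment 4
112 − 104 = 8

8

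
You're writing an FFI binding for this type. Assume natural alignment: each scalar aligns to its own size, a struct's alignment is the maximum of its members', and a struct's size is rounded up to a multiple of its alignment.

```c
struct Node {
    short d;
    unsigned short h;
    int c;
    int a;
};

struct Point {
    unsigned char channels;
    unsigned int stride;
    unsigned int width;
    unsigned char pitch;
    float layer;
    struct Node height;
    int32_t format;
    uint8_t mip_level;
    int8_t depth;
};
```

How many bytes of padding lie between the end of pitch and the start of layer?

3

Node: d at 0 (size 2, align 2) → ends 2; h at 2 (size 2, align 2) → ends 4; c at 4 (size 4, align 4) → ends 8; a at 8 (size 4, align 4) → ends 12; total 12 bytes, alignment 4
channels at 0 (size 1, align 1) → ends 1
pad 3 to align 4 for stride
stride at 4 (size 4, align 4) → ends 8
width at 8 (size 4, align 4) → ends 12
pitch at 12 (size 1, align 1) → ends 13
pad 3 to align 4 for layer
layer at 16 (size 4, align 4) → ends 20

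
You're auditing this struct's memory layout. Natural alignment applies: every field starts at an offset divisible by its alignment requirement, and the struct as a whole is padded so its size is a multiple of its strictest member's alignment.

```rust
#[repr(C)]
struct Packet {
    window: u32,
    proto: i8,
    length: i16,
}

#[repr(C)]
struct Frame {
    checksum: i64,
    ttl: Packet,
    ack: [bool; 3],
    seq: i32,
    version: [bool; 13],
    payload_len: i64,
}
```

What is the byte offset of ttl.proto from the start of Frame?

Packet: 0..4  window  (4B, 4-aligned); 4..5  proto  (1B, 1-aligned); 5..6  -- padding (1B); 6..8  length  (2B, 2-aligned); sizeof = 8, alignof = 4
0..8  checksum  (8B, 8-aligned)
8..16  ttl  (8B, 4-aligned)
within Packet: proto at 4
8 + 4 = 12

12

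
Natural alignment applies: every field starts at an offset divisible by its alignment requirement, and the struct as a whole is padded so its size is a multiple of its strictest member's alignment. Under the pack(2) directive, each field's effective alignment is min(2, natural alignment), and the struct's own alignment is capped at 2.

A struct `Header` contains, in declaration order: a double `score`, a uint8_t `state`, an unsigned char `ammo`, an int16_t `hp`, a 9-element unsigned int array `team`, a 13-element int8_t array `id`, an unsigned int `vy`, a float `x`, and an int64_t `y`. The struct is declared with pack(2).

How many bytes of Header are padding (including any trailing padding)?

1

score at 0 (size 8, align 2) → ends 8
state at 8 (size 1, align 1) → ends 9
ammo at 9 (size 1, align 1) → ends 10
hp at 10 (size 2, align 2) → ends 12
team at 12 (size 36, align 2) → ends 48
id at 48 (size 13, align 1) → ends 61
pad 1 to align 2 for vy
vy at 62 (size 4, align 2) → ends 66
x at 66 (size 4, align 2) → ends 70
y at 70 (size 8, align 2) → ends 78
total 78 bytes, alignment 2
data bytes 77, size 78 → padding 1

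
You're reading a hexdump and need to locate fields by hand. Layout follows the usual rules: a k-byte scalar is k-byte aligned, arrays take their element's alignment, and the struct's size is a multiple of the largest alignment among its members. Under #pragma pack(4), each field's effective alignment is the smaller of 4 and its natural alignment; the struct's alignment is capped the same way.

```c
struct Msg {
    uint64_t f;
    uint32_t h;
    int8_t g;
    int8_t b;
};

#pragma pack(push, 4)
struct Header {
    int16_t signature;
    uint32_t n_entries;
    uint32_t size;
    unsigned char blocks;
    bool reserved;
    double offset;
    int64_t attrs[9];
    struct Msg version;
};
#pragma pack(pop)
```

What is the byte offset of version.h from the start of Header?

104

Msg: f at 0 (size 8, align 8) → ends 8; h at 8 (size 4, align 4) → ends 12; g at 12 (size 1, align 1) → ends 13; b at 13 (size 1, align 1) → ends 14; tail pad 2 to reach multiple of 8; total 16 bytes, alignment 8
signature at 0 (size 2, align 2) → ends 2
pad 2 to align 4 for n_entries
n_entries at 4 (size 4, align 4) → ends 8
size at 8 (size 4, align 4) → ends 12
blocks at 12 (size 1, align 1) → ends 13
reserved at 13 (size 1, align 1) → ends 14
pad 2 to align 4 for offset
offset at 16 (size 8, align 4) → ends 24
attrs at 24 (size 72, align 4) → ends 96
version at 96 (size 16, align 4) → ends 112
within Msg: h at 8
96 + 8 = 104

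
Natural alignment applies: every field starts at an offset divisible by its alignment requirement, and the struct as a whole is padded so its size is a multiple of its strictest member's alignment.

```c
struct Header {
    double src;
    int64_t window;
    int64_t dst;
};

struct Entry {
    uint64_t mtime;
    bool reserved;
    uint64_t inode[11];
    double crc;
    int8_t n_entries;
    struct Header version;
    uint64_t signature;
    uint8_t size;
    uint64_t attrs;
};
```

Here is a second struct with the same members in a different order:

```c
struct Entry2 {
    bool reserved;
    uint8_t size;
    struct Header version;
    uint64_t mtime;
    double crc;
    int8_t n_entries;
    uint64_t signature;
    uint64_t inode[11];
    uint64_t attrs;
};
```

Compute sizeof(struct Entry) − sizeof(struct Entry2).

8

Header: @0: src [8B, align 8] → 8; @8: window [8B, align 8] → 16; @16: dst [8B, align 8] → 24; size 24, align 8
@0: mtime [8B, align 8] → 8
@8: reserved [1B, align 1] → 9
+7 pad (align 8)
@16: inode [88B, align 8] → 104
@104: crc [8B, align 8] → 112
@112: n_entries [1B, align 1] → 113
+7 pad (align 8)
@120: version [24B, align 8] → 144
@144: signature [8B, align 8] → 152
@152: size [1B, align 1] → 153
+7 pad (align 8)
@160: attrs [8B, align 8] → 168
size 168, align 8
— Entry2 —
@0: reserved [1B, align 1] → 1
@1: size [1B, align 1] → 2
+6 pad (align 8)
@8: version [24B, align 8] → 32
@32: mtime [8B, align 8] → 40
@40: crc [8B, align 8] → 48
@48: n_entries [1B, align 1] → 49
+7 pad (align 8)
@56: signature [8B, align 8] → 64
@64: inode [88B, align 8] → 152
@152: attrs [8B, align 8] → 160
size 160, align 8
168 − 160 = 8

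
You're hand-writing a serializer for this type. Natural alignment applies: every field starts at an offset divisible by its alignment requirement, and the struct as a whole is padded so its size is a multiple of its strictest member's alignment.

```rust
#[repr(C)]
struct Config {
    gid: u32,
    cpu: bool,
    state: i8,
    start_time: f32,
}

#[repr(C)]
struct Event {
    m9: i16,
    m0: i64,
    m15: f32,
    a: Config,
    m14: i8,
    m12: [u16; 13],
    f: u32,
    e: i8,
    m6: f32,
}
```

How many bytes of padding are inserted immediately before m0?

6

Config: 0..4  gid  (4B, 4-aligned); 4..5  cpu  (1B, 1-aligned); 5..6  state  (1B, 1-aligned); 6..8  -- padding (2B); 8..12  start_time  (4B, 4-aligned); sizeof = 12, alignof = 4
0..2  m9  (2B, 2-aligned)
2..8  -- padding (6B)
8..16  m0  (8B, 8-aligned)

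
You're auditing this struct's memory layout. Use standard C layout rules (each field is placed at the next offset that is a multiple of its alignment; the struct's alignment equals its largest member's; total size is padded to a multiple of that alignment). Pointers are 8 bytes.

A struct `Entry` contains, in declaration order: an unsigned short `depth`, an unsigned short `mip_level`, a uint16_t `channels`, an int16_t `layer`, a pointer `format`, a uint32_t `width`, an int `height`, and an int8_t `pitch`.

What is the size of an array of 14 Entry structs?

@0: depth [2B, align 2] → 2
@2: mip_level [2B, align 2] → 4
@4: channels [2B, align 2] → 6
@6: layer [2B, align 2] → 8
@8: format [8B, align 8] → 16
@16: width [4B, align 4] → 20
@20: height [4B, align 4] → 24
@24: pitch [1B, align 1] → 25
+7 tail pad (align 8)
size 32, align 8
array of 14: 14 × 32 = 448

448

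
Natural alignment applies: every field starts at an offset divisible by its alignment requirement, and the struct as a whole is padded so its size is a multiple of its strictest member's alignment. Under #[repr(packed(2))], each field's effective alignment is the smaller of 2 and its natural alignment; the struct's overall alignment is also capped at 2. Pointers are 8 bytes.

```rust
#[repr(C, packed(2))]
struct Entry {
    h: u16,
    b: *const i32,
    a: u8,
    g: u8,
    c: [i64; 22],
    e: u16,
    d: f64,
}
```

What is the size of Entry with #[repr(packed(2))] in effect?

198

h at 0 (size 2, align 2) → ends 2
b at 2 (size 8, align 2) → ends 10
a at 10 (size 1, align 1) → ends 11
g at 11 (size 1, align 1) → ends 12
c at 12 (size 176, align 2) → ends 188
e at 188 (size 2, align 2) → ends 190
d at 190 (size 8, align 2) → ends 198
total 198 bytes, alignment 2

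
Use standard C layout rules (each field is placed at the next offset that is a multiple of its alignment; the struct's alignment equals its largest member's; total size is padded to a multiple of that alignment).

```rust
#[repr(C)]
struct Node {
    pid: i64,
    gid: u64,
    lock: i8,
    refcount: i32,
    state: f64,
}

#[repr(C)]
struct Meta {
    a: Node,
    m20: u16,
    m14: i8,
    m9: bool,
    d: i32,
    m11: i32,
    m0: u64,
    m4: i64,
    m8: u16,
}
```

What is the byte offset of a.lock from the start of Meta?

Node: 0..8  pid  (8B, 8-aligned); 8..16  gid  (8B, 8-aligned); 16..17  lock  (1B, 1-aligned); 17..20  -- padding (3B); 20..24  refcount  (4B, 4-aligned); 24..32  state  (8B, 8-aligned); sizeof = 32, alignof = 8
0..32  a  (32B, 8-aligned)
within Node: lock at 16
0 + 16 = 16

16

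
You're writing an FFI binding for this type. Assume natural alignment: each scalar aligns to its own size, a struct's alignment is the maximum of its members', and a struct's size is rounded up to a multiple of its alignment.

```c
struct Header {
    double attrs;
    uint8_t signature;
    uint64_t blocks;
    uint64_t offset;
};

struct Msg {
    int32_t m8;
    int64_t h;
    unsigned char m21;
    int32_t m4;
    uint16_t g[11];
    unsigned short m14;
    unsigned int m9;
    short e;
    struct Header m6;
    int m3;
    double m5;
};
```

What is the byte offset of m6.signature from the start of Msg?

64

Header: 0..8  attrs  (8B, 8-aligned); 8..9  signature  (1B, 1-aligned); 9..16  -- padding (7B); 16..24  blocks  (8B, 8-aligned); 24..32  offset  (8B, 8-aligned); sizeof = 32, alignof = 8
0..4  m8  (4B, 4-aligned)
4..8  -- padding (4B)
8..16  h  (8B, 8-aligned)
16..17  m21  (1B, 1-aligned)
17..20  -- padding (3B)
20..24  m4  (4B, 4-aligned)
24..46  g  (22B, 2-aligned)
46..48  m14  (2B, 2-aligned)
48..52  m9  (4B, 4-aligned)
52..54  e  (2B, 2-aligned)
54..56  -- padding (2B)
56..88  m6  (32B, 8-aligned)
within Header: signature at 8
56 + 8 = 64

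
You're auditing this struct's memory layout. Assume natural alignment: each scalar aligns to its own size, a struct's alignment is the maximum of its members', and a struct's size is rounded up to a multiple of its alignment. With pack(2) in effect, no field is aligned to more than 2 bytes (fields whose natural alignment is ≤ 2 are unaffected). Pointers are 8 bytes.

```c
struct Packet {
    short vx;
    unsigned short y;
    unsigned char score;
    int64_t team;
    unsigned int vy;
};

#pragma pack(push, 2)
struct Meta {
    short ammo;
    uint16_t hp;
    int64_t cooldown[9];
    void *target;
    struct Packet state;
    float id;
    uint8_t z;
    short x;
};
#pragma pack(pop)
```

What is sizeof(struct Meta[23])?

2668

Packet: @0: vx [2B, align 2] → 2; @2: y [2B, align 2] → 4; @4: score [1B, align 1] → 5; +3 pad (align 8); @8: team [8B, align 8] → 16; @16: vy [4B, align 4] → 20; +4 tail pad (align 8); size 24, align 8
@0: ammo [2B, align 2] → 2
@2: hp [2B, align 2] → 4
@4: cooldown [72B, align 2] → 76
@76: target [8B, align 2] → 84
@84: state [24B, align 2] → 108
@108: id [4B, align 2] → 112
@112: z [1B, align 1] → 113
+1 pad (align 2)
@114: x [2B, align 2] → 116
size 116, align 2
array of 23: 23 × 116 = 2668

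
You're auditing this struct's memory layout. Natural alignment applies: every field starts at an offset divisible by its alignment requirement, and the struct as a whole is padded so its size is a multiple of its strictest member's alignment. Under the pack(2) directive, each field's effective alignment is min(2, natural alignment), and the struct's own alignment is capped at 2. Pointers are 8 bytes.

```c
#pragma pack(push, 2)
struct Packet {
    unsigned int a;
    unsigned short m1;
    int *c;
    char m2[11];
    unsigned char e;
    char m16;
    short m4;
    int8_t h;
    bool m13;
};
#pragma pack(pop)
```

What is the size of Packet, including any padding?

32

@0: a [4B, align 2] → 4
@4: m1 [2B, align 2] → 6
@6: c [8B, align 2] → 14
@14: m2 [11B, align 1] → 25
@25: e [1B, align 1] → 26
@26: m16 [1B, align 1] → 27
+1 pad (align 2)
@28: m4 [2B, align 2] → 30
@30: h [1B, align 1] → 31
@31: m13 [1B, align 1] → 32
size 32, align 2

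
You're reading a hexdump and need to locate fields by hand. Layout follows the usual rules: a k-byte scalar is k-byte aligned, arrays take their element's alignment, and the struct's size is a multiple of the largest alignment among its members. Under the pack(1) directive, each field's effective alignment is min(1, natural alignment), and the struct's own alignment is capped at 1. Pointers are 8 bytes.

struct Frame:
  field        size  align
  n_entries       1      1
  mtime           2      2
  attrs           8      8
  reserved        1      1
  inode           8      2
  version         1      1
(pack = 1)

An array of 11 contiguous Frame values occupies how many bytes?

0..1  n_entries  (1B, 1-aligned)
1..3  mtime  (2B, 1-aligned)
3..11  attrs  (8B, 1-aligned)
11..12  reserved  (1B, 1-aligned)
12..20  inode  (8B, 1-aligned)
20..21  version  (1B, 1-aligned)
sizeof = 21, alignof = 1
array of 11: 11 × 21 = 231

231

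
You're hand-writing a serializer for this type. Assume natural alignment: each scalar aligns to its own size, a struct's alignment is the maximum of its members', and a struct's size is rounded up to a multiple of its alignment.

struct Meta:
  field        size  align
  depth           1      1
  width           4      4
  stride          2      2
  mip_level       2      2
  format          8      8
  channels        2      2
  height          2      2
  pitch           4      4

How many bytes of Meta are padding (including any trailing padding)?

0..1  depth  (1B, 1-aligned)
1..4  -- padding (3B)
4..8  width  (4B, 4-aligned)
8..10  stride  (2B, 2-aligned)
10..12  mip_level  (2B, 2-aligned)
12..16  -- padding (4B)
16..24  format  (8B, 8-aligned)
24..26  channels  (2B, 2-aligned)
26..28  height  (2B, 2-aligned)
28..32  pitch  (4B, 4-aligned)
sizeof = 32, alignof = 8
data bytes 25, size 32 → padding 7

7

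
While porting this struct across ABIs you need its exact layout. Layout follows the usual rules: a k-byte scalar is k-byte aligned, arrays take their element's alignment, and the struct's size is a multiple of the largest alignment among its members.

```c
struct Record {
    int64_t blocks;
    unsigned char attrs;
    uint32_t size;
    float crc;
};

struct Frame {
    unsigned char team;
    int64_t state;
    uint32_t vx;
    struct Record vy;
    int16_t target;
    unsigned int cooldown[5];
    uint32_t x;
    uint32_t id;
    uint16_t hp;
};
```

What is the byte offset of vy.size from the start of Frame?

36

Record: 0..8  blocks  (8B, 8-aligned); 8..9  attrs  (1B, 1-aligned); 9..12  -- padding (3B); 12..16  size  (4B, 4-aligned); 16..20  crc  (4B, 4-aligned); 20..24  -- tail padding (4B); sizeof = 24, alignof = 8
0..1  team  (1B, 1-aligned)
1..8  -- padding (7B)
8..16  state  (8B, 8-aligned)
16..20  vx  (4B, 4-aligned)
20..24  -- padding (4B)
24..48  vy  (24B, 8-aligned)
within Record: size at 12
24 + 12 = 36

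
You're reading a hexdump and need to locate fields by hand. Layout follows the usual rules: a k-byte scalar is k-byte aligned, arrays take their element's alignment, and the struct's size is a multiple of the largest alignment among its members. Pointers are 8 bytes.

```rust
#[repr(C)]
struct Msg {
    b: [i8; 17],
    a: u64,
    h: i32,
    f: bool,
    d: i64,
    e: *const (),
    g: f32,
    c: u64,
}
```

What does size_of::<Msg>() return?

72 bytes

b at 0 (size 17, align 1) → ends 17
pad 7 to align 8 for a
a at 24 (size 8, align 8) → ends 32
h at 32 (size 4, align 4) → ends 36
f at 36 (size 1, align 1) → ends 37
pad 3 to align 8 for d
d at 40 (size 8, align 8) → ends 48
e at 48 (size 8, align 8) → ends 56
g at 56 (size 4, align 4) → ends 60
pad 4 to align 8 for c
c at 64 (size 8, align 8) → ends 72
total 72 bytes, alignment 8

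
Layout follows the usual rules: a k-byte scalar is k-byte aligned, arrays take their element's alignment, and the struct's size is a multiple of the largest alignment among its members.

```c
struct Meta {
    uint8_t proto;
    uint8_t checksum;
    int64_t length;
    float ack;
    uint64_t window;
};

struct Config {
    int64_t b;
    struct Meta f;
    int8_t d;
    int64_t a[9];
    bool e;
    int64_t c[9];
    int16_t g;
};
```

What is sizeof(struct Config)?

208

Meta: proto at 0 (size 1, align 1) → ends 1; checksum at 1 (size 1, align 1) → ends 2; pad 6 to align 8 for length; length at 8 (size 8, align 8) → ends 16; ack at 16 (size 4, align 4) → ends 20; pad 4 to align 8 for window; window at 24 (size 8, align 8) → ends 32; total 32 bytes, alignment 8
b at 0 (size 8, align 8) → ends 8
f at 8 (size 32, align 8) → ends 40
d at 40 (size 1, align 1) → ends 41
pad 7 to align 8 for a
a at 48 (size 72, align 8) → ends 120
e at 120 (size 1, align 1) → ends 121
pad 7 to align 8 for c
c at 128 (size 72, align 8) → ends 200
g at 200 (size 2, align 2) → ends 202
tail pad 6 to reach multiple of 8
total 208 bytes, alignment 8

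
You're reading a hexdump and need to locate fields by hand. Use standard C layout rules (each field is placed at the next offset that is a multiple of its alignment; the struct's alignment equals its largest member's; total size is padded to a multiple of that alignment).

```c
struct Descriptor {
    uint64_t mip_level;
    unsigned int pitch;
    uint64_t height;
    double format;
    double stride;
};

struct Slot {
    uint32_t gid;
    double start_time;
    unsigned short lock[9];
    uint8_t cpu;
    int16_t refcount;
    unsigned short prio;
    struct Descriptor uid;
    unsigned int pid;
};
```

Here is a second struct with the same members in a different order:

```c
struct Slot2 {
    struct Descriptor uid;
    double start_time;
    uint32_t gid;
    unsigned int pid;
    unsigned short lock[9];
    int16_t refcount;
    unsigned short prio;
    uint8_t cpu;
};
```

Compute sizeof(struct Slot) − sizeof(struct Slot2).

Descriptor: 0..8  mip_level  (8B, 8-aligned); 8..12  pitch  (4B, 4-aligned); 12..16  -- padding (4B); 16..24  height  (8B, 8-aligned); 24..32  format  (8B, 8-aligned); 32..40  stride  (8B, 8-aligned); sizeof = 40, alignof = 8
0..4  gid  (4B, 4-aligned)
4..8  -- padding (4B)
8..16  start_time  (8B, 8-aligned)
16..34  lock  (18B, 2-aligned)
34..35  cpu  (1B, 1-aligned)
35..36  -- padding (1B)
36..38  refcount  (2B, 2-aligned)
38..40  prio  (2B, 2-aligned)
40..80  uid  (40B, 8-aligned)
80..84  pid  (4B, 4-aligned)
84..88  -- tail padding (4B)
sizeof = 88, alignof = 8
— Slot2 —
0..40  uid  (40B, 8-aligned)
40..48  start_time  (8B, 8-aligned)
48..52  gid  (4B, 4-aligned)
52..56  pid  (4B, 4-aligned)
56..74  lock  (18B, 2-aligned)
74..76  refcount  (2B, 2-aligned)
76..78  prio  (2B, 2-aligned)
78..79  cpu  (1B, 1-aligned)
79..80  -- tail padding (1B)
sizeof = 80, alignof = 8
88 − 80 = 8

8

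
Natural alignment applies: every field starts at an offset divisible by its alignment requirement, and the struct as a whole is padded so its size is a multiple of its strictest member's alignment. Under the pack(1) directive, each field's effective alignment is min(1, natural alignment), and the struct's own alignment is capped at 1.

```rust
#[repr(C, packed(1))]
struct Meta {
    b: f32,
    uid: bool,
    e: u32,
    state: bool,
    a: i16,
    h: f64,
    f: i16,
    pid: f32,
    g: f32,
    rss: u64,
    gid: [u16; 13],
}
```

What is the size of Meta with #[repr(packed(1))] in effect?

0..4  b  (4B, 1-aligned)
4..5  uid  (1B, 1-aligned)
5..9  e  (4B, 1-aligned)
9..10  state  (1B, 1-aligned)
10..12  a  (2B, 1-aligned)
12..20  h  (8B, 1-aligned)
20..22  f  (2B, 1-aligned)
22..26  pid  (4B, 1-aligned)
26..30  g  (4B, 1-aligned)
30..38  rss  (8B, 1-aligned)
38..64  gid  (26B, 1-aligned)
sizeof = 64, alignof = 1

64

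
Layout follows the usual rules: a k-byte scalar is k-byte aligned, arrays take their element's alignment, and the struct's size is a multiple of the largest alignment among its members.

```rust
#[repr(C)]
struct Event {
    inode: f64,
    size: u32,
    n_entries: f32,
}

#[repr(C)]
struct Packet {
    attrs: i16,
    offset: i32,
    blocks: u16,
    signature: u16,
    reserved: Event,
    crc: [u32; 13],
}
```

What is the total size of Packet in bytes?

Event: inode at 0 (size 8, align 8) → ends 8; size at 8 (size 4, align 4) → ends 12; n_entries at 12 (size 4, align 4) → ends 16; total 16 bytes, alignment 8
attrs at 0 (size 2, align 2) → ends 2
pad 2 to align 4 for offset
offset at 4 (size 4, align 4) → ends 8
blocks at 8 (size 2, align 2) → ends 10
signature at 10 (size 2, align 2) → ends 12
pad 4 to align 8 for reserved
reserved at 16 (size 16, align 8) → ends 32
crc at 32 (size 52, align 4) → ends 84
tail pad 4 to reach multiple of 8
total 88 bytes, alignment 8

88 bytes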